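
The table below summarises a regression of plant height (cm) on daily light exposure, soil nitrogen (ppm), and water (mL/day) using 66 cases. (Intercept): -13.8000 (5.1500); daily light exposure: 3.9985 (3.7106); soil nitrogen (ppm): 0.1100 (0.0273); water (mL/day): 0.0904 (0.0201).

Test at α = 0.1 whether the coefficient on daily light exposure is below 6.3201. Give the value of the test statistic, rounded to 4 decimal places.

Read off: b = 3.9985, SE = 3.7106 for daily light exposure.
H₀: β₁ = 6.3201 vs H₁: β₁ < 6.3201.
t = (3.9985 − 6.3201) / 3.7106 = -0.6257.
df = n − k − 1 = 66 − 3 − 1 = 62.
One-sided p ≈ 0.2669, which is ≥ 0.1, so fail to reject H₀.
The data do not give significant evidence that the true slope on daily light exposure is below 6.3201 cm per unit, holding the other predictors fixed.

t = -0.6257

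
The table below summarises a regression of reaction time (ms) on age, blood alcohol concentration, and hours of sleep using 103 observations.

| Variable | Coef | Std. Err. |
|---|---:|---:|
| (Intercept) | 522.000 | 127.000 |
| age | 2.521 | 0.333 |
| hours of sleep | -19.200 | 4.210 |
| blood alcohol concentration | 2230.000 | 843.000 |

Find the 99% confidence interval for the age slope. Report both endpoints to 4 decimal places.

(1.6464, 3.3956)

Read off: b = 2.521, SE = 0.333 for age.
df = n − k − 1 = 103 − 3 − 1 = 99.
t* = t_{0.005, 99} = 2.626405.
Margin = t* × SE = 2.626405 × 0.333 = 0.874593.
CI: 2.521 ± 0.874593 → (1.6464, 3.3956).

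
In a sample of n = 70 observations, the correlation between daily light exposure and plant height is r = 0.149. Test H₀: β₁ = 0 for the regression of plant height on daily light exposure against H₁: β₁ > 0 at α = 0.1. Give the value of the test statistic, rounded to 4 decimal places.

t = r·√(n − 2)/√(1 − r²) = 0.149·√68/√0.977799 = 1.2426.
df = n − 2 = 68.
One-sided p ≈ 0.1091, which is ≥ 0.1, so fail to reject H₀.
The data do not give significant evidence of a linear association between daily light exposure and plant height.

t = 1.2426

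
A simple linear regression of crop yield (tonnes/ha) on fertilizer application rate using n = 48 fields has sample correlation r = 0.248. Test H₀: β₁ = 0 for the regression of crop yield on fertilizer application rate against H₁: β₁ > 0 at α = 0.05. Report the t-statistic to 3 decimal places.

t = 1.736

t = r·√(n − 2)/√(1 − r²) = 0.248·√46/√0.938496 = 1.736.
df = n − 2 = 46.
One-sided p ≈ 0.0446, which is < 0.05, so reject H₀.
There is evidence of a linear association between fertilizer application rate and crop yield.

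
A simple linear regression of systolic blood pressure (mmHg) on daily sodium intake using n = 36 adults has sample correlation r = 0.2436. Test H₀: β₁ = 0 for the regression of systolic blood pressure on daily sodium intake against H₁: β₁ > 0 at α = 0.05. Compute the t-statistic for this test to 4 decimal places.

t = 1.4645

t = r·√(n − 2)/√(1 − r²) = 0.2436·√34/√0.940659 = 1.4645.
df = n − 2 = 34.
One-sided p ≈ 0.0761, which is ≥ 0.05, so fail to reject H₀.
The data do not give significant evidence of a linear association between daily sodium intake and systolic blood pressure.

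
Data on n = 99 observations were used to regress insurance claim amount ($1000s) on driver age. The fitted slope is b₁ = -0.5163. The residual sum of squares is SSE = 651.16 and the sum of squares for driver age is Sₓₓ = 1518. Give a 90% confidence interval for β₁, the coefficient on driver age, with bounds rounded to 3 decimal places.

MSE = SSE/(n − 2) = 651.16/97 = 6.71299.
SE(b₁) = √(MSE/Sₓₓ) = √(6.71299/1518) = 0.0665001.
df = n − 2 = 97.
t* = t_{0.05, 97} = 1.660715.
Margin = t* × SE = 1.660715 × 0.0665001 = 0.11044.
CI: -0.5163 ± 0.11044 → (-0.627, -0.406).
With 90% confidence, each one-unit increase in driver age is associated with a change of between -0.627 and -0.406 $1000s in insurance claim amount.

(-0.627, -0.406)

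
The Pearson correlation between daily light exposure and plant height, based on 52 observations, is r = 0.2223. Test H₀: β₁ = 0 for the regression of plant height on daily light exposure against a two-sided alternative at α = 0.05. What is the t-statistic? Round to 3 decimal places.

t = 1.612

t = r·√(n − 2)/√(1 − r²) = 0.2223·√50/√0.950583 = 1.612.
df = n − 2 = 50.
Two-sided p ≈ 0.1132, which is ≥ 0.05, so fail to reject H₀.
The data do not give significant evidence of a linear association between daily light exposure and plant height.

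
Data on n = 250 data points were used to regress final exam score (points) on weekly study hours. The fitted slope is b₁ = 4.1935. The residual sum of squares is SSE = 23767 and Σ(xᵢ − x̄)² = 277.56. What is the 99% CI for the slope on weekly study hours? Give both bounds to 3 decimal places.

MSE = SSE/(n − 2) = 23767/248 = 95.8347.
SE(b₁) = √(MSE/Sₓₓ) = √(95.8347/277.56) = 0.587602.
df = n − 2 = 248.
t* = t_{0.005, 248} = 2.595799.
Margin = t* × SE = 2.595799 × 0.587602 = 1.52530.
CI: 4.1935 ± 1.52530 → (2.668, 5.719).
With 99% confidence, each one-unit increase in weekly study hours is associated with a change of between 2.668 and 5.719 points in final exam score.

(2.668, 5.719)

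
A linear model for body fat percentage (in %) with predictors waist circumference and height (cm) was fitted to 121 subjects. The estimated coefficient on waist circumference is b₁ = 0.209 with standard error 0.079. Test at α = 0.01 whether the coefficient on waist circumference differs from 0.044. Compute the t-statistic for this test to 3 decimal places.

t = 2.089

H₀: β₁ = 0.044 vs H₁: β₁ ≠ 0.044.
t = (b₁ − β₁⁰)/SE = (0.209 − 0.044) / 0.079 = 2.089.
df = n − k − 1 = 121 − 2 − 1 = 118.
Two-sided p ≈ 0.0389, which is ≥ 0.01, so fail to reject H₀.
The data are consistent with a true slope of 0.044 % per unit of waist circumference, holding the other predictors fixed.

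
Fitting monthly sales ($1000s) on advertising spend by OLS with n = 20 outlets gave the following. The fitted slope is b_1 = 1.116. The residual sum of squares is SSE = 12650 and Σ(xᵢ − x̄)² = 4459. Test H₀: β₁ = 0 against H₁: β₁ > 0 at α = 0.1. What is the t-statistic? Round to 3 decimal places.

MSE = SSE/(n − 2) = 12650/18 = 702.778.
SE(b_1) = √(MSE/Sₓₓ) = √(702.778/4459) = 0.397.
t = 1.116 / 0.397 = 2.811.
df = n − 2 = 18.
One-sided p ≈ 0.0058, which is < 0.1, so reject H₀.
There is evidence that the true slope on advertising spend is positive.

t = 2.811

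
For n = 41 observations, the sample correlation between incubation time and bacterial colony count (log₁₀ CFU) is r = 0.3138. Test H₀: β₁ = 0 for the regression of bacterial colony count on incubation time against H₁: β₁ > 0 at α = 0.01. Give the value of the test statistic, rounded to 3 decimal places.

t = 2.064

t = r·√(n − 2)/√(1 − r²) = 0.3138·√39/√0.90153 = 2.064.
df = n − 2 = 39.
One-sided p ≈ 0.0229, which is ≥ 0.01, so fail to reject H₀.
The data do not give significant evidence of a linear association between incubation time and bacterial colony count.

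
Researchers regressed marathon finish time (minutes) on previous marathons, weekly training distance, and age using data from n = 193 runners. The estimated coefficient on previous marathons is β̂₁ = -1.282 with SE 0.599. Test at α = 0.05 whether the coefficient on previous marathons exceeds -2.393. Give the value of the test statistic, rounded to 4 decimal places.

H₀: β₁ = -2.393 vs H₁: β₁ > -2.393.
t = (β̂₁ − β₁⁰)/SE = (-1.282 − (-2.393)) / 0.599 = 1.8548.
df = n − k − 1 = 193 − 3 − 1 = 189.
One-sided p ≈ 0.0326, which is < 0.05, so reject H₀.
There is evidence that the true slope on previous marathons exceeds -2.393 minutes per unit, holding the other predictors fixed.

t = 1.8548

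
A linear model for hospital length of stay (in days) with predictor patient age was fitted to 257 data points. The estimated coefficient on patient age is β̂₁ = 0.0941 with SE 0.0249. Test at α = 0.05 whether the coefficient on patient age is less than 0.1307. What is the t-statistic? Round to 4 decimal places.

t = -1.4699

H₀: β₁ = 0.1307 vs H₁: β₁ < 0.1307.
t = (β̂₁ − β₁⁰)/SE = (0.0941 − 0.1307) / 0.0249 = -1.4699.
df = n − 2 = 257 − 2 = 255.
One-sided p ≈ 0.0714, which is ≥ 0.05, so fail to reject H₀.
The data do not give significant evidence that the true slope on patient age is below 0.1307 days per unit.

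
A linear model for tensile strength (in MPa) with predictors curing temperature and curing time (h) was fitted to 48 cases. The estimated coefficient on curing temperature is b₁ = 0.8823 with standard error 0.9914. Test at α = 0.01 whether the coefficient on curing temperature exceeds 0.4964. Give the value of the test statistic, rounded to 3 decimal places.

t = 0.389

H₀: β₁ = 0.4964 vs H₁: β₁ > 0.4964.
t = (b₁ − β₁⁰)/SE = (0.8823 − 0.4964) / 0.9914 = 0.389.
df = n − k − 1 = 48 − 2 − 1 = 45.
One-sided p ≈ 0.3495, which is ≥ 0.01, so fail to reject H₀.
The data do not give significant evidence that the true slope on curing temperature exceeds 0.4964 MPa per unit, holding the other predictors fixed.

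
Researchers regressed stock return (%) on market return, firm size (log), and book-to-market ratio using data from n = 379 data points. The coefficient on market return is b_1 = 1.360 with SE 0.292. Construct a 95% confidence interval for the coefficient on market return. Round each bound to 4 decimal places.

df = n − k − 1 = 379 − 3 − 1 = 375.
t* = t_{0.025, 375} = 1.96631.
Margin = t* × SE = 1.96631 × 0.292 = 0.574163.
CI: 1.360 ± 0.574163 → (0.7858, 1.9342).
With 95% confidence, each one-unit increase in market return is associated with a change of between 0.7858 and 1.9342 % in stock return, holding the other predictors fixed.

(0.7858, 1.9342)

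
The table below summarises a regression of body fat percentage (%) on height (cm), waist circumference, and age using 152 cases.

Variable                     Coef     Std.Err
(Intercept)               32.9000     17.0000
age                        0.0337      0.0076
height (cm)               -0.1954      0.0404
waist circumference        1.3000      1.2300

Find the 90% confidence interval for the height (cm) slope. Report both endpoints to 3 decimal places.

Read off: b = -0.1954, SE = 0.0404 for height (cm).
df = n − k − 1 = 152 − 3 − 1 = 148.
t* = t_{0.05, 148} = 1.655215.
Margin = t* × SE = 1.655215 × 0.0404 = 0.06687.
CI: -0.1954 ± 0.06687 → (-0.262, -0.129).

(-0.262, -0.129)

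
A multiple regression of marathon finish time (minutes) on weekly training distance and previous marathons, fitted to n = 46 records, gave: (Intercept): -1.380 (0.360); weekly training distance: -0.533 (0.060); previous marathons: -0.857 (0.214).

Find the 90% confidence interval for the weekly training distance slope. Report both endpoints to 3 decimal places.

Read off: b = -0.533, SE = 0.060 for weekly training distance.
df = n − k − 1 = 46 − 2 − 1 = 43.
t* = t_{0.05, 43} = 1.681071.
Margin = t* × SE = 1.681071 × 0.060 = 0.10086.
CI: -0.533 ± 0.10086 → (-0.634, -0.432).

(-0.634, -0.432)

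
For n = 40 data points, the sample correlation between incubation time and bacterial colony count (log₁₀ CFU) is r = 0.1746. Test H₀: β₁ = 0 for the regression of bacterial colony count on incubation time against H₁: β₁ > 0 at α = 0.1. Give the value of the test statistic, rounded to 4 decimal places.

t = 1.0931

t = r·√(n − 2)/√(1 − r²) = 0.1746·√38/√0.969515 = 1.0931.
df = n − 2 = 38.
One-sided p ≈ 0.1406, which is ≥ 0.1, so fail to reject H₀.
The data do not give significant evidence of a linear association between incubation time and bacterial colony count.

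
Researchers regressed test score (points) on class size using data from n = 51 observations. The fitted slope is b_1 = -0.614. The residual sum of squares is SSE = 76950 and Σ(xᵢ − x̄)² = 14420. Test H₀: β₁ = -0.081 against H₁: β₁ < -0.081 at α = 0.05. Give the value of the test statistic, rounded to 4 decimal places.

MSE = SSE/(n − 2) = 76950/49 = 1570.41.
SE(b_1) = √(MSE/Sₓₓ) = √(1570.41/14420) = 0.330007.
t = (-0.614 − (-0.081)) / 0.330007 = -1.6151.
df = n − 2 = 49.
One-sided p ≈ 0.0564, which is ≥ 0.05, so fail to reject H₀.
The data do not give significant evidence that the true slope on class size is below -0.081 points per unit.

t = -1.6151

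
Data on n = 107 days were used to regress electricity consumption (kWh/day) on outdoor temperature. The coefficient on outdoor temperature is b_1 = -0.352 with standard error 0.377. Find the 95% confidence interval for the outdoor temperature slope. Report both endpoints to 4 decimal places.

df = n − 2 = 107 − 2 = 105.
t* = t_{0.025, 105} = 1.982815.
Margin = t* × SE = 1.982815 × 0.377 = 0.747521.
CI: -0.352 ± 0.747521 → (-1.0995, 0.3955).
With 95% confidence, each one-unit increase in outdoor temperature is associated with a change of between -1.0995 and 0.3955 kWh/day in electricity consumption.

(-1.0995, 0.3955)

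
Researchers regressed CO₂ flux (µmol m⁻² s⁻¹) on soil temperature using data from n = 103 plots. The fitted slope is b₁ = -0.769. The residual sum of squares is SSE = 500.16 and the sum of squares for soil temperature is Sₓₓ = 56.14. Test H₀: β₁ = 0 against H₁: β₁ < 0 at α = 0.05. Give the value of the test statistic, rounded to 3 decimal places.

t = -2.589

MSE = SSE/(n − 2) = 500.16/101 = 4.95208.
SE(b₁) = √(MSE/Sₓₓ) = √(4.95208/56.14) = 0.297001.
t = -0.769 / 0.297001 = -2.589.
df = n − 2 = 101.
One-sided p ≈ 0.0055, which is < 0.05, so reject H₀.
There is evidence that the true slope on soil temperature is negative.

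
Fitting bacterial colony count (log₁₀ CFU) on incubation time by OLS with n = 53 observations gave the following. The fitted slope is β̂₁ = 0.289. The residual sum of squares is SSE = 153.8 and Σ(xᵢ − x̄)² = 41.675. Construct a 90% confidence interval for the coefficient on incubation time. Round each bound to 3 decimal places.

(-0.162, 0.740)

MSE = SSE/(n − 2) = 153.8/51 = 3.01569.
SE(β̂₁) = √(MSE/Sₓₓ) = √(3.01569/41.675) = 0.269002.
df = n − 2 = 51.
t* = t_{0.05, 51} = 1.675285.
Margin = t* × SE = 1.675285 × 0.269002 = 0.45065.
CI: 0.289 ± 0.45065 → (-0.162, 0.740).
With 90% confidence, each one-unit increase in incubation time is associated with a change of between -0.162 and 0.740 log₁₀ CFU in bacterial colony count.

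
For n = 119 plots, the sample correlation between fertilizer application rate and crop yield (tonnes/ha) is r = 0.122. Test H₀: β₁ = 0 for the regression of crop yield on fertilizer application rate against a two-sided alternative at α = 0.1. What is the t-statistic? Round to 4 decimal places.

t = 1.3296

t = r·√(n − 2)/√(1 − r²) = 0.122·√117/√0.985116 = 1.3296.
df = n − 2 = 117.
Two-sided p ≈ 0.1862, which is ≥ 0.1, so fail to reject H₀.
The data do not give significant evidence of a linear association between fertilizer application rate and crop yield.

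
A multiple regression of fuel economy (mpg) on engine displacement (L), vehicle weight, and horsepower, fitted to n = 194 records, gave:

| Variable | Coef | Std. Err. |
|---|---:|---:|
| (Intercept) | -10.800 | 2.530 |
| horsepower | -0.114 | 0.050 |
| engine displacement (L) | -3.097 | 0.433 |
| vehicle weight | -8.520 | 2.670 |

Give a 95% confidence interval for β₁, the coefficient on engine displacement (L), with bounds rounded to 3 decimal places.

(-3.951, -2.243)

Read off: b = -3.097, SE = 0.433 for engine displacement (L).
df = n − k − 1 = 194 − 3 − 1 = 190.
t* = t_{0.025, 190} = 1.972528.
Margin = t* × SE = 1.972528 × 0.433 = 0.85410.
CI: -3.097 ± 0.85410 → (-3.951, -2.243).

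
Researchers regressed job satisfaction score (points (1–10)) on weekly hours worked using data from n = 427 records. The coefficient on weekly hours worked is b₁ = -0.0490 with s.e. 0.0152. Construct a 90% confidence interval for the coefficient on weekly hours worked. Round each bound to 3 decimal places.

df = n − 2 = 427 − 2 = 425.
t* = t_{0.05, 425} = 1.648447.
Margin = t* × SE = 1.648447 × 0.0152 = 0.02506.
CI: -0.0490 ± 0.02506 → (-0.074, -0.024).
With 90% confidence, each one-unit increase in weekly hours worked is associated with a change of between -0.074 and -0.024 points (1–10) in job satisfaction score.

(-0.074, -0.024)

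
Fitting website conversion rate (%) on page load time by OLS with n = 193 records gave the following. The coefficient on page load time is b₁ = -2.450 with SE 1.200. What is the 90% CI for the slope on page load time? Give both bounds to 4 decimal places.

df = n − 2 = 193 − 2 = 191.
t* = t_{0.05, 191} = 1.652871.
Margin = t* × SE = 1.652871 × 1.200 = 1.983445.
CI: -2.450 ± 1.983445 → (-4.4334, -0.4666).
With 90% confidence, each one-unit increase in page load time is associated with a change of between -4.4334 and -0.4666 % in website conversion rate.

(-4.4334, -0.4666)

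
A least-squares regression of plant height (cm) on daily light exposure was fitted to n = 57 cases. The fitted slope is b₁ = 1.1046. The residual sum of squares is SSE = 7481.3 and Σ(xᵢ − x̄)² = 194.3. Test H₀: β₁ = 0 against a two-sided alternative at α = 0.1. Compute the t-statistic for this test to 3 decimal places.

MSE = SSE/(n − 2) = 7481.3/55 = 136.024.
SE(b₁) = √(MSE/Sₓₓ) = √(136.024/194.3) = 0.836702.
t = 1.1046 / 0.836702 = 1.320.
df = n − 2 = 55.
Two-sided p ≈ 0.1922, which is ≥ 0.1, so fail to reject H₀.
The data do not give significant evidence of an association between daily light exposure and plant height.

t = 1.320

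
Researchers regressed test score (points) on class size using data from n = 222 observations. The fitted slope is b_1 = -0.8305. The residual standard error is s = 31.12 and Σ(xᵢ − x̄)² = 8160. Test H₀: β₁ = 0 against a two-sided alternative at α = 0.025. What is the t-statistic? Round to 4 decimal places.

t = -2.4107

SE(b_1) = s/√Sₓₓ = 31.12/√8160 = 0.344504.
t = -0.8305 / 0.344504 = -2.4107.
df = n − 2 = 220.
Two-sided p ≈ 0.0167, which is < 0.025, so reject H₀.
There is evidence that class size is associated with test score.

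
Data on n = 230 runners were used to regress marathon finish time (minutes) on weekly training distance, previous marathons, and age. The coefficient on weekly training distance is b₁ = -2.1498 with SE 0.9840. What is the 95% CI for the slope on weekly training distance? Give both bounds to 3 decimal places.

df = n − k − 1 = 230 − 3 − 1 = 226.
t* = t_{0.025, 226} = 1.970516.
Margin = t* × SE = 1.970516 × 0.9840 = 1.93899.
CI: -2.1498 ± 1.93899 → (-4.089, -0.211).
With 95% confidence, each one-unit increase in weekly training distance is associated with a change of between -4.089 and -0.211 minutes in marathon finish time, holding the other predictors fixed.

(-4.089, -0.211)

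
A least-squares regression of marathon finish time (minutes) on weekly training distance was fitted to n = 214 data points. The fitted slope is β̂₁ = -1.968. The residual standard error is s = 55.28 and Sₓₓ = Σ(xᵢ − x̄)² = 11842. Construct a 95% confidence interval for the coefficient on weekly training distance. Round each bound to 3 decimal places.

SE(β̂₁) = s/√Sₓₓ = 55.28/√11842 = 0.50799.
df = n − 2 = 212.
t* = t_{0.025, 212} = 1.971217.
Margin = t* × SE = 1.971217 × 0.50799 = 1.00136.
CI: -1.968 ± 1.00136 → (-2.969, -0.967).
With 95% confidence, each one-unit increase in weekly training distance is associated with a change of between -2.969 and -0.967 minutes in marathon finish time.

(-2.969, -0.967)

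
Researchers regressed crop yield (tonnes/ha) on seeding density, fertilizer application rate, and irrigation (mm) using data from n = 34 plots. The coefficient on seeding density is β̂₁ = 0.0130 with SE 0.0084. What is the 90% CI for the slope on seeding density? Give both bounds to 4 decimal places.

df = n − k − 1 = 34 − 3 − 1 = 30.
t* = t_{0.05, 30} = 1.697261.
Margin = t* × SE = 1.697261 × 0.0084 = 0.014257.
CI: 0.0130 ± 0.014257 → (-0.0013, 0.0273).
With 90% confidence, each one-unit increase in seeding density is associated with a change of between -0.0013 and 0.0273 tonnes/ha in crop yield, holding the other predictors fixed.

(-0.0013, 0.0273)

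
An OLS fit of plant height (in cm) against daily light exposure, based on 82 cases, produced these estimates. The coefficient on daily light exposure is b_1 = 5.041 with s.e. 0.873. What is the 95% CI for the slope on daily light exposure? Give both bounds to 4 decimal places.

(3.3037, 6.7783)

df = n − 2 = 82 − 2 = 80.
t* = t_{0.025, 80} = 1.990063.
Margin = t* × SE = 1.990063 × 0.873 = 1.737325.
CI: 5.041 ± 1.737325 → (3.3037, 6.7783).
With 95% confidence, each one-unit increase in daily light exposure is associated with a change of between 3.3037 and 6.7783 cm in plant height.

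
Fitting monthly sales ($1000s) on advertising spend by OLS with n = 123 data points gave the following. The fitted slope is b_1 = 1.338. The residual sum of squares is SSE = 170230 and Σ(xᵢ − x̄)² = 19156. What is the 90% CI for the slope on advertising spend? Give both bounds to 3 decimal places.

(0.889, 1.787)

MSE = SSE/(n − 2) = 170230/121 = 1406.86.
SE(b_1) = √(MSE/Sₓₓ) = √(1406.86/19156) = 0.271002.
df = n − 2 = 121.
t* = t_{0.05, 121} = 1.657544.
Margin = t* × SE = 1.657544 × 0.271002 = 0.44920.
CI: 1.338 ± 0.44920 → (0.889, 1.787).
With 90% confidence, each one-unit increase in advertising spend is associated with a change of between 0.889 and 1.787 $1000s in monthly sales.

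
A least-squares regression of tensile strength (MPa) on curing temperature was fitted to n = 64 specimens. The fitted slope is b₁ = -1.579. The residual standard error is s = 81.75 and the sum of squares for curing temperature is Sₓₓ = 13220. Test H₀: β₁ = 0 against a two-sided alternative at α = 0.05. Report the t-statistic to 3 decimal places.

SE(b₁) = s/√Sₓₓ = 81.75/√13220 = 0.711004.
t = -1.579 / 0.711004 = -2.221.
df = n − 2 = 62.
Two-sided p ≈ 0.0300, which is < 0.05, so reject H₀.
There is evidence that curing temperature is associated with tensile strength.

t = -2.221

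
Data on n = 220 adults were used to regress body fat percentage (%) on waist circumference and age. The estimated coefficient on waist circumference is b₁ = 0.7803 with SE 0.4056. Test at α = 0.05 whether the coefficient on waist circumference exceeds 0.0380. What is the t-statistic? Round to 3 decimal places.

t = 1.830

H₀: β₁ = 0.0380 vs H₁: β₁ > 0.0380.
t = (b₁ − β₁⁰)/SE = (0.7803 − 0.0380) / 0.4056 = 1.830.
df = n − k − 1 = 220 − 2 − 1 = 217.
One-sided p ≈ 0.0343, which is < 0.05, so reject H₀.
There is evidence that the true slope on waist circumference exceeds 0.0380 % per unit, holding the other predictors fixed.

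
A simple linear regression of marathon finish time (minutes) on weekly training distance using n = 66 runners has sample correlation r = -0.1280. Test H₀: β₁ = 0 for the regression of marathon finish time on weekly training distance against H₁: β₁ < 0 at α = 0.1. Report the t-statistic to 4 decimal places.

t = -1.0325

t = r·√(n − 2)/√(1 − r²) = -0.1280·√64/√0.983616 = -1.0325.
df = n − 2 = 64.
One-sided p ≈ 0.1529, which is ≥ 0.1, so fail to reject H₀.
The data do not give significant evidence of a linear association between weekly training distance and marathon finish time.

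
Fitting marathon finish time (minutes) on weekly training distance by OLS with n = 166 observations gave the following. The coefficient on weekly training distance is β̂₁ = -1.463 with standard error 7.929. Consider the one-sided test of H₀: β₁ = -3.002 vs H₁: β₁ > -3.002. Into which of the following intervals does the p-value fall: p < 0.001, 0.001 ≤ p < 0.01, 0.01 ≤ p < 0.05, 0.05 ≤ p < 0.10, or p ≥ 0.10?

t = (-1.463 − (-3.002)) / 7.929 = 0.194.
df = n − 2 = 166 − 2 = 164.
One-sided p = P(T_{164} > t) ≈ 0.4232.
So p ≥ 0.10.

p ≥ 0.10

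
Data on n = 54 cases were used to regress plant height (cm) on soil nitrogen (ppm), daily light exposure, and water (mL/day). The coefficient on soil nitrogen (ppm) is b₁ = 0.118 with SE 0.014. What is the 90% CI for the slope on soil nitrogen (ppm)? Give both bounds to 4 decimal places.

(0.0945, 0.1415)

df = n − k − 1 = 54 − 3 − 1 = 50.
t* = t_{0.05, 50} = 1.675905.
Margin = t* × SE = 1.675905 × 0.014 = 0.023463.
CI: 0.118 ± 0.023463 → (0.0945, 0.1415).
With 90% confidence, each one-unit increase in soil nitrogen (ppm) is associated with a change of between 0.0945 and 0.1415 cm in plant height, holding the other predictors fixed.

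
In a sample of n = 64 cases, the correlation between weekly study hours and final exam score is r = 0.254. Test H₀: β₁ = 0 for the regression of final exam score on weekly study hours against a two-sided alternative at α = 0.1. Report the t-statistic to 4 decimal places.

t = r·√(n − 2)/√(1 − r²) = 0.254·√62/√0.935484 = 2.0678.
df = n − 2 = 62.
Two-sided p ≈ 0.0428, which is < 0.1, so reject H₀.
There is evidence of a linear association between weekly study hours and final exam score.

t = 2.0678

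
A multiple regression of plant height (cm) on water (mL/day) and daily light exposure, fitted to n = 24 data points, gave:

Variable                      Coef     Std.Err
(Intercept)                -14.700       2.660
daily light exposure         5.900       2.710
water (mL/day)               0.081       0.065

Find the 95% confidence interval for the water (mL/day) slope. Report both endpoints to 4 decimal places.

(-0.0542, 0.2162)

Read off: b = 0.081, SE = 0.065 for water (mL/day).
df = n − k − 1 = 24 − 2 − 1 = 21.
t* = t_{0.025, 21} = 2.079614.
Margin = t* × SE = 2.079614 × 0.065 = 0.135175.
CI: 0.081 ± 0.135175 → (-0.0542, 0.2162).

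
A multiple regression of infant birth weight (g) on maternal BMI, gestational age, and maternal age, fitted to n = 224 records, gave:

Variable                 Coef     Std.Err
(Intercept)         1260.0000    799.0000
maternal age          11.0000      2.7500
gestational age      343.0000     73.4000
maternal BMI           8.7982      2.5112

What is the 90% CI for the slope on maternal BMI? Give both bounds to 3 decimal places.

Read off: b = 8.7982, SE = 2.5112 for maternal BMI.
df = n − k − 1 = 224 − 3 − 1 = 220.
t* = t_{0.05, 220} = 1.651809.
Margin = t* × SE = 1.651809 × 2.5112 = 4.14802.
CI: 8.7982 ± 4.14802 → (4.650, 12.946).

(4.650, 12.946)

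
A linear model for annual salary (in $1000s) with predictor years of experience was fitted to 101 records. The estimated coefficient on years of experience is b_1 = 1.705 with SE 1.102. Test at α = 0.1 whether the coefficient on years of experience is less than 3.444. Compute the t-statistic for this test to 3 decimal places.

t = -1.578

H₀: β₁ = 3.444 vs H₁: β₁ < 3.444.
t = (b_1 − β₁⁰)/SE = (1.705 − 3.444) / 1.102 = -1.578.
df = n − 2 = 101 − 2 = 99.
One-sided p ≈ 0.0589, which is < 0.1, so reject H₀.
There is evidence that the true slope on years of experience is below 3.444 $1000s per unit.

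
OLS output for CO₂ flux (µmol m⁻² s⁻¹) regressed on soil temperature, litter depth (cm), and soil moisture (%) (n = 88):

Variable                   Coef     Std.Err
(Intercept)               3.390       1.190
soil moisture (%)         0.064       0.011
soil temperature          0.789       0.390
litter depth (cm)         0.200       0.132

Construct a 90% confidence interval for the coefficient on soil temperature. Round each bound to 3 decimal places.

(0.140, 1.438)

Read off: b = 0.789, SE = 0.390 for soil temperature.
df = n − k − 1 = 88 − 3 − 1 = 84.
t* = t_{0.05, 84} = 1.663197.
Margin = t* × SE = 1.663197 × 0.390 = 0.64865.
CI: 0.789 ± 0.64865 → (0.140, 1.438).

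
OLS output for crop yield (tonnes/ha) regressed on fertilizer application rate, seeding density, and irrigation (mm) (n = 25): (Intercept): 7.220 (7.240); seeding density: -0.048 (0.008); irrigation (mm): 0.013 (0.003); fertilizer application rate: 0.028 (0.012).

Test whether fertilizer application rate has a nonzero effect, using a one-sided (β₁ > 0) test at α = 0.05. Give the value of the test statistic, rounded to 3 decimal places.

Read off: b = 0.028, SE = 0.012 for fertilizer application rate.
H₀: β₁ = 0 vs H₁: β₁ > 0.
t = 0.028 / 0.012 = 2.333.
df = n − k − 1 = 25 − 3 − 1 = 21.
One-sided p ≈ 0.0148, which is < 0.05, so reject H₀.
There is evidence that the true slope on fertilizer application rate is positive, holding the other predictors fixed.

t = 2.333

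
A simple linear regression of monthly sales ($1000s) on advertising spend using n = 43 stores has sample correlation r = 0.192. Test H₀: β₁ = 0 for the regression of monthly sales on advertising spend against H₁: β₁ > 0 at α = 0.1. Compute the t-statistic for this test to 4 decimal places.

t = r·√(n − 2)/√(1 − r²) = 0.192·√41/√0.963136 = 1.2527.
df = n − 2 = 41.
One-sided p ≈ 0.1087, which is ≥ 0.1, so fail to reject H₀.
The data do not give significant evidence of a linear association between advertising spend and monthly sales.

t = 1.2527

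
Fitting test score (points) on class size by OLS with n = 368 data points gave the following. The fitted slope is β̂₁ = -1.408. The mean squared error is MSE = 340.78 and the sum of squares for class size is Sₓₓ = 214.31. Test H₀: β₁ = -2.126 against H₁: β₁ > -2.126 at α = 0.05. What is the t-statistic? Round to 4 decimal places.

SE(β̂₁) = √(MSE/Sₓₓ) = √(340.78/214.31) = 1.261.
t = (-1.408 − (-2.126)) / 1.261 = 0.5694.
df = n − 2 = 366.
One-sided p ≈ 0.2847, which is ≥ 0.05, so fail to reject H₀.
The data do not give significant evidence that the true slope on class size exceeds -2.126 points per unit.

t = 0.5694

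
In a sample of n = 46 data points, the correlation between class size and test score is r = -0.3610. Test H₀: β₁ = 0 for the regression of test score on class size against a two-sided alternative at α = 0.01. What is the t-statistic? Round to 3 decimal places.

t = -2.568

t = r·√(n − 2)/√(1 − r²) = -0.3610·√44/√0.869679 = -2.568.
df = n − 2 = 44.
Two-sided p ≈ 0.0137, which is ≥ 0.01, so fail to reject H₀.
The data do not give significant evidence of a linear association between class size and test score.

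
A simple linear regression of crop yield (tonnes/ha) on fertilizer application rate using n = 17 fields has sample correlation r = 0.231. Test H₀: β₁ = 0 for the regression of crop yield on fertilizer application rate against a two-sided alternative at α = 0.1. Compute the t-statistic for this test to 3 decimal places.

t = r·√(n − 2)/√(1 − r²) = 0.231·√15/√0.946639 = 0.920.
df = n − 2 = 15.
Two-sided p ≈ 0.3724, which is ≥ 0.1, so fail to reject H₀.
The data do not give significant evidence of a linear association between fertilizer application rate and crop yield.

t = 0.920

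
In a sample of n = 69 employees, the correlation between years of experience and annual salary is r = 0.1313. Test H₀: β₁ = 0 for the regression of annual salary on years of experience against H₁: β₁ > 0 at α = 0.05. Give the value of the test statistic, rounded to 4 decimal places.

t = 1.0841

t = r·√(n − 2)/√(1 − r²) = 0.1313·√67/√0.98276 = 1.0841.
df = n − 2 = 67.
One-sided p ≈ 0.1411, which is ≥ 0.05, so fail to reject H₀.
The data do not give significant evidence of a linear association between years of experience and annual salary.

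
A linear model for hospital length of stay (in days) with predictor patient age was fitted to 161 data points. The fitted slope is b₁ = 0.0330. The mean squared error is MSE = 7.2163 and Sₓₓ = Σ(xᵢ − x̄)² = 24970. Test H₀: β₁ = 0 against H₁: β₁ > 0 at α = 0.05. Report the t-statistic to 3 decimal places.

SE(b₁) = √(MSE/Sₓₓ) = √(7.2163/24970) = 0.017.
t = 0.0330 / 0.017 = 1.941.
df = n − 2 = 159.
One-sided p ≈ 0.0270, which is < 0.05, so reject H₀.
There is evidence that the true slope on patient age is positive.

t = 1.941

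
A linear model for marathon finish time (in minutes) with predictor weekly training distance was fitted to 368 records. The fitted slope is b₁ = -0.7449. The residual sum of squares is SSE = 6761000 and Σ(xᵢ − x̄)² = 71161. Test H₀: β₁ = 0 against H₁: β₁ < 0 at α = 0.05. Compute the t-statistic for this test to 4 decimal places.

t = -1.4620

MSE = SSE/(n − 2) = 6761000/366 = 18472.7.
SE(b₁) = √(MSE/Sₓₓ) = √(18472.7/71161) = 0.5095.
t = -0.7449 / 0.5095 = -1.4620.
df = n − 2 = 366.
One-sided p ≈ 0.0723, which is ≥ 0.05, so fail to reject H₀.
The data do not give significant evidence that the true slope on weekly training distance is negative.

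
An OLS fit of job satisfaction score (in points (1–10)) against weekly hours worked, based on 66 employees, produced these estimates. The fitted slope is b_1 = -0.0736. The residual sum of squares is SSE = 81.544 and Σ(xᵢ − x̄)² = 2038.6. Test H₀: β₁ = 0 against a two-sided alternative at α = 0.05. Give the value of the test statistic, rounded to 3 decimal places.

MSE = SSE/(n − 2) = 81.544/64 = 1.27412.
SE(b_1) = √(MSE/Sₓₓ) = √(1.27412/2038.6) = 0.025.
t = -0.0736 / 0.025 = -2.944.
df = n − 2 = 64.
Two-sided p ≈ 0.0045, which is < 0.05, so reject H₀.
There is evidence that weekly hours worked is associated with job satisfaction score.

t = -2.944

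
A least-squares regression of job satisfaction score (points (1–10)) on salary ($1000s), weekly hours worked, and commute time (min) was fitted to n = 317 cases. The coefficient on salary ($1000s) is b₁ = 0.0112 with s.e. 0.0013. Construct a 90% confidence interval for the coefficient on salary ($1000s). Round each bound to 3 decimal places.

df = n − k − 1 = 317 − 3 − 1 = 313.
t* = t_{0.05, 313} = 1.649736.
Margin = t* × SE = 1.649736 × 0.0013 = 0.00214.
CI: 0.0112 ± 0.00214 → (0.009, 0.013).
With 90% confidence, each one-unit increase in salary ($1000s) is associated with a change of between 0.009 and 0.013 points (1–10) in job satisfaction score, holding the other predictors fixed.

(0.009, 0.013)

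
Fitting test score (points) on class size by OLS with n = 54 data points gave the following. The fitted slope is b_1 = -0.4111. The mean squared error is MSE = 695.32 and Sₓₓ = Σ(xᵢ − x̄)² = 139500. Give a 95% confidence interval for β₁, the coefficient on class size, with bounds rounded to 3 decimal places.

(-0.553, -0.269)

SE(b_1) = √(MSE/Sₓₓ) = √(695.32/139500) = 0.0706001.
df = n − 2 = 52.
t* = t_{0.025, 52} = 2.006647.
Margin = t* × SE = 2.006647 × 0.0706001 = 0.14167.
CI: -0.4111 ± 0.14167 → (-0.553, -0.269).
With 95% confidence, each one-unit increase in class size is associated with a change of between -0.553 and -0.269 points in test score.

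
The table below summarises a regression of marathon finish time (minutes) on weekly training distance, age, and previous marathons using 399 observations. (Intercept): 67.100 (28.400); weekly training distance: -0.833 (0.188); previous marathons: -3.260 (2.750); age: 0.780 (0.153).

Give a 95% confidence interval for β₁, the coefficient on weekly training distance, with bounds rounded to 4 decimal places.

(-1.2026, -0.4634)

Read off: b = -0.833, SE = 0.188 for weekly training distance.
df = n − k − 1 = 399 − 3 − 1 = 395.
t* = t_{0.025, 395} = 1.965988.
Margin = t* × SE = 1.965988 × 0.188 = 0.369606.
CI: -0.833 ± 0.369606 → (-1.2026, -0.4634).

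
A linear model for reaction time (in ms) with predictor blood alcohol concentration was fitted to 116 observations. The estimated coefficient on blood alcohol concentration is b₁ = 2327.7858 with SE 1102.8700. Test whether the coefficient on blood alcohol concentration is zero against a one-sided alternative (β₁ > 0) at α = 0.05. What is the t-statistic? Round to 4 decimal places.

t = 2.1107

H₀: β₁ = 0 vs H₁: β₁ > 0.
t = (b₁ − β₁⁰)/SE = 2327.7858 / 1102.8700 = 2.1107.
df = n − 2 = 116 − 2 = 114.
One-sided p ≈ 0.0185, which is < 0.05, so reject H₀.
There is evidence that the true slope on blood alcohol concentration is positive.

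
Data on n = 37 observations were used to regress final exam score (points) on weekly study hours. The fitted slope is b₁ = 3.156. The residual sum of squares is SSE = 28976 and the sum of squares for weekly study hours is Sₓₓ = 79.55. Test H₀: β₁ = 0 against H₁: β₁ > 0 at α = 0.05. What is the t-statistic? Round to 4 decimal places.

MSE = SSE/(n − 2) = 28976/35 = 827.886.
SE(b₁) = √(MSE/Sₓₓ) = √(827.886/79.55) = 3.22601.
t = 3.156 / 3.22601 = 0.9783.
df = n − 2 = 35.
One-sided p ≈ 0.1673, which is ≥ 0.05, so fail to reject H₀.
The data do not give significant evidence that the true slope on weekly study hours is positive.

t = 0.9783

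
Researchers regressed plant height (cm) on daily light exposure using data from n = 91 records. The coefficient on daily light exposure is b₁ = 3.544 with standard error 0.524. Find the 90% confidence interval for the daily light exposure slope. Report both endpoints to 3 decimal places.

(2.673, 4.415)

df = n − 2 = 91 − 2 = 89.
t* = t_{0.05, 89} = 1.662155.
Margin = t* × SE = 1.662155 × 0.524 = 0.87097.
CI: 3.544 ± 0.87097 → (2.673, 4.415).
With 90% confidence, each one-unit increase in daily light exposure is associated with a change of between 2.673 and 4.415 cm in plant height.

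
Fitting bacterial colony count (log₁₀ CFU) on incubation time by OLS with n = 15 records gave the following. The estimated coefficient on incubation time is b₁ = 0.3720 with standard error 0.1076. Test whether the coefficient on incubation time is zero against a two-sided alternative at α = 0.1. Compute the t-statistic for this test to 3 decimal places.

t = 3.457

H₀: β₁ = 0 vs H₁: β₁ ≠ 0.
t = (b₁ − β₁⁰)/SE = 0.3720 / 0.1076 = 3.457.
df = n − 2 = 15 − 2 = 13.
Two-sided p ≈ 0.0042, which is < 0.1, so reject H₀.
There is evidence that incubation time is associated with bacterial colony count.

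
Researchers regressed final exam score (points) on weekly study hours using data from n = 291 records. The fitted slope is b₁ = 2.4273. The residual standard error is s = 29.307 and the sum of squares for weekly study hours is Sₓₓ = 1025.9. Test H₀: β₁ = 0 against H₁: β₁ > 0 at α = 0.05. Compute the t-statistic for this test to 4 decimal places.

t = 2.6528

SE(b₁) = s/√Sₓₓ = 29.307/√1025.9 = 0.914995.
t = 2.4273 / 0.914995 = 2.6528.
df = n − 2 = 289.
One-sided p ≈ 0.0042, which is < 0.05, so reject H₀.
There is evidence that the true slope on weekly study hours is positive.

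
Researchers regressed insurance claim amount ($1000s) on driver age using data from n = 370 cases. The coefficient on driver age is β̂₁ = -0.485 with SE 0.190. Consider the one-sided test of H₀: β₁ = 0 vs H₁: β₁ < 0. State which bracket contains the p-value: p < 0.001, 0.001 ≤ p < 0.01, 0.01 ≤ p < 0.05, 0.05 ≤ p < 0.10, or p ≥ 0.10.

t = -0.485 / 0.190 = -2.553.
df = n − 2 = 370 − 2 = 368.
One-sided p = P(T_{368} < t) ≈ 0.0055.
So 0.001 ≤ p < 0.01.

0.001 ≤ p < 0.01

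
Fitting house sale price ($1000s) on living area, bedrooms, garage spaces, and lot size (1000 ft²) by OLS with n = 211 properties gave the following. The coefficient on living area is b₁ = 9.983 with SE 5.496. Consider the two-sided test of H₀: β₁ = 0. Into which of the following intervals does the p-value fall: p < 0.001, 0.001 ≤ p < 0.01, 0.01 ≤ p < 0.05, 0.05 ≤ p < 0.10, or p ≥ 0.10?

t = 9.983 / 5.496 = 1.816.
df = n − k − 1 = 211 − 4 − 1 = 206.
Two-sided p = 2·P(T_{206} > |t|) ≈ 0.0708.
So 0.05 ≤ p < 0.10.

0.05 ≤ p < 0.10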